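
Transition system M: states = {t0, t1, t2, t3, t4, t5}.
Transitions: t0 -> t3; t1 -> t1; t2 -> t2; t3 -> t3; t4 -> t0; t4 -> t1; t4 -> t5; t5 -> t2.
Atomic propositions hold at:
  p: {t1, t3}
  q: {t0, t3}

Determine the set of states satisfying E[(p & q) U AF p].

Sat(p & q) = {t3}
AF p: least fixpoint, start Z0 = {t1, t3}, add states with every successor in Z. Z1 = {t0, t1, t3}; fixed.
Sat(AF p) = {t0, t1, t3}
E[(p & q) U AF p]: least fixpoint, start Z0 = Sat(AF p) = {t0, t1, t3}, add states in Sat(p & q) with some successor in Z. Already a fixed point.
Sat(E[(p & q) U AF p]) = {t0, t1, t3}

{t0, t1, t3}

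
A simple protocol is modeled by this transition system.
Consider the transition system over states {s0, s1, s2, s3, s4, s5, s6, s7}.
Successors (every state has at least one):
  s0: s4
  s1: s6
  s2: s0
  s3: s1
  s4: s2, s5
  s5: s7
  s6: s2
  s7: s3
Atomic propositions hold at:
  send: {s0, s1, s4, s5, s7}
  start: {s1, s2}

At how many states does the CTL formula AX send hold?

Sat(AX send) = {s : every successor in {s0, s1, s4, s5, s7}} = {s0, s2, s3, s5}
|Sat(AX send)| = |{s0, s2, s3, s5}| = 4.

4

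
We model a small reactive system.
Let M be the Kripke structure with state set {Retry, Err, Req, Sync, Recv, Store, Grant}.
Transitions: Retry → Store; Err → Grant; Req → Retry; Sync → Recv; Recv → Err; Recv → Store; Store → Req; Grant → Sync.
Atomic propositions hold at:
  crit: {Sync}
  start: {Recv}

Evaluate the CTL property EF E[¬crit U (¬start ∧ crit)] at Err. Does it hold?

Sat(¬crit) = {Retry, Err, Req, Recv, Store, Grant}
Sat(¬start) = {Retry, Err, Req, Sync, Store, Grant}
Sat(¬start ∧ crit) = {Sync}
E[¬crit U (¬start ∧ crit)]: least fixpoint, start Z0 = Sat((¬start ∧ crit)) = {Sync}, add states in Sat(¬crit) with some successor in Z. Z1 = {Sync, Grant}; Z2 = {Err, Sync, Grant}; Z3 = {Err, Sync, Recv, Grant}; fixed.
Sat(E[¬crit U (¬start ∧ crit)]) = {Err, Sync, Recv, Grant}
EF E[¬crit U (¬start ∧ crit)]: least fixpoint, start Z0 = {Err, Sync, Recv, Grant}, add states with some successor in Z. Already a fixed point.
Sat(EF E[¬crit U (¬start ∧ crit)]) = {Err, Sync, Recv, Grant}
Err ∈ Sat(EF E[¬crit U (¬start ∧ crit)]) = {Err, Sync, Recv, Grant}, so the formula holds at Err.

Yes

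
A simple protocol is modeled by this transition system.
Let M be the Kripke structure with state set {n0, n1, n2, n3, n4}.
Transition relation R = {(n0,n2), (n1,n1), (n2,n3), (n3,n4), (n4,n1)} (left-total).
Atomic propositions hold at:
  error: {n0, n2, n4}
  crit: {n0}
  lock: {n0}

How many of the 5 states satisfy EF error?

4

EF error: least fixpoint, start Z0 = {n0, n2, n4}, add states with some successor in Z. Z1 = {n0, n2, n3, n4}; fixed.
Sat(EF error) = {n0, n2, n3, n4}
|Sat(EF error)| = |{n0, n2, n3, n4}| = 4.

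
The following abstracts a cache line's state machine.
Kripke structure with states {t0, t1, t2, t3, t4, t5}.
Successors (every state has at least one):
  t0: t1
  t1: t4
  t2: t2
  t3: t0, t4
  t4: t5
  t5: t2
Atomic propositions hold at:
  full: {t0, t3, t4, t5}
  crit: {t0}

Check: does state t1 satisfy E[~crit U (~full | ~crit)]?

Yes

Sat(~crit) = {t1, t2, t3, t4, t5}
Sat(~full) = {t1, t2}
Sat(~full | ~crit) = {t1, t2, t3, t4, t5}
E[~crit U (~full | ~crit)]: least fixpoint, start Z0 = Sat((~full | ~crit)) = {t1, t2, t3, t4, t5}, add states in Sat(~crit) with some successor in Z. Already a fixed point.
Sat(E[~crit U (~full | ~crit)]) = {t1, t2, t3, t4, t5}
t1 ∈ Sat(E[~crit U (~full | ~crit)]) = {t1, t2, t3, t4, t5}, so the formula holds at t1.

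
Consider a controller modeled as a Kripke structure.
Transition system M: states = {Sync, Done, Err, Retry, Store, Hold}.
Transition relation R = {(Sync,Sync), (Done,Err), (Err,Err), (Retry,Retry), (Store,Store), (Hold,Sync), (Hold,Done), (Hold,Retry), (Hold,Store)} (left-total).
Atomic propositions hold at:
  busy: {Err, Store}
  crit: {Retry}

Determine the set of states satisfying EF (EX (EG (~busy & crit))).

{Retry, Hold}

Sat(~busy) = {Sync, Done, Retry, Hold}
Sat(~busy & crit) = {Retry}
EG (~busy & crit): greatest fixpoint, start Z0 = {Retry}, keep only states in Sat with some successor in Z. Already a fixed point.
Sat(EG (~busy & crit)) = {Retry}
Sat(EX (EG (~busy & crit))) = {s : some successor in {Retry}} = {Retry, Hold}
EF (EX (EG (~busy & crit))): least fixpoint, start Z0 = {Retry, Hold}, add states with some successor in Z. Already a fixed point.
Sat(EF (EX (EG (~busy & crit)))) = {Retry, Hold}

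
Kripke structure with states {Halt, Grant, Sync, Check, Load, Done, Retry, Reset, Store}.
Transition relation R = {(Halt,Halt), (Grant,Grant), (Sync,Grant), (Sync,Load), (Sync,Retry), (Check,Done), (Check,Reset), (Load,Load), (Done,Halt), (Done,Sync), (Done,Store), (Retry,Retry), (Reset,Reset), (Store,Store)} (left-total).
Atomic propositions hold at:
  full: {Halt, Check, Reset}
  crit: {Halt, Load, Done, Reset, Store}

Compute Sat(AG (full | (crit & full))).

Sat(crit & full) = {Halt, Reset}
Sat(full | (crit & full)) = {Halt, Check, Reset}
AG (full | (crit & full)): greatest fixpoint, start Z0 = {Halt, Check, Reset}, keep only states in Sat with every successor in Z. Z1 = {Halt, Reset}; fixed.
Sat(AG (full | (crit & full))) = {Halt, Reset}

{Halt, Reset}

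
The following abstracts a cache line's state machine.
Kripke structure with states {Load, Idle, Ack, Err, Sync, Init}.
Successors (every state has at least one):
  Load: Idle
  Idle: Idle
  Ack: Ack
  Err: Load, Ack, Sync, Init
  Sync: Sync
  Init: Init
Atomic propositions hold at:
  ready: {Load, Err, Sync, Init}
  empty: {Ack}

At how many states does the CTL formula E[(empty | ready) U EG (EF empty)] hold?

2

Sat(empty | ready) = {Load, Ack, Err, Sync, Init}
EF empty: least fixpoint, start Z0 = {Ack}, add states with some successor in Z. Z1 = {Ack, Err}; fixed.
Sat(EF empty) = {Ack, Err}
EG (EF empty): greatest fixpoint, start Z0 = {Ack, Err}, keep only states in Sat with some successor in Z. Already a fixed point.
Sat(EG (EF empty)) = {Ack, Err}
E[(empty | ready) U EG (EF empty)]: least fixpoint, start Z0 = Sat(EG (EF empty)) = {Ack, Err}, add states in Sat(empty | ready) with some successor in Z. Already a fixed point.
Sat(E[(empty | ready) U EG (EF empty)]) = {Ack, Err}
|Sat(E[(empty | ready) U EG (EF empty)])| = |{Ack, Err}| = 2.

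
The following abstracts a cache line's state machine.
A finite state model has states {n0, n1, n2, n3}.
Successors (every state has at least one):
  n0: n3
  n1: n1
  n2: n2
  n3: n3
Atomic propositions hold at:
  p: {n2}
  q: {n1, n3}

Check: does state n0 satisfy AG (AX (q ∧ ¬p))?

Yes

Sat(¬p) = {n0, n1, n3}
Sat(q ∧ ¬p) = {n1, n3}
Sat(AX (q ∧ ¬p)) = {s : every successor in {n1, n3}} = {n0, n1, n3}
AG (AX (q ∧ ¬p)): greatest fixpoint, start Z0 = {n0, n1, n3}, keep only states in Sat with every successor in Z. Already a fixed point.
Sat(AG (AX (q ∧ ¬p))) = {n0, n1, n3}
n0 ∈ Sat(AG (AX (q ∧ ¬p))) = {n0, n1, n3}, so the formula holds at n0.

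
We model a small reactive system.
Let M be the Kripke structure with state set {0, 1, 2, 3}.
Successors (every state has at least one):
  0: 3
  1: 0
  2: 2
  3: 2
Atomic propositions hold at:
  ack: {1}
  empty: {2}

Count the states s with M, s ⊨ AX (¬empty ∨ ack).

2

Sat(¬empty) = {0, 1, 3}
Sat(¬empty ∨ ack) = {0, 1, 3}
Sat(AX (¬empty ∨ ack)) = {s : every successor in {0, 1, 3}} = {0, 1}
|Sat(AX (¬empty ∨ ack))| = |{0, 1}| = 2.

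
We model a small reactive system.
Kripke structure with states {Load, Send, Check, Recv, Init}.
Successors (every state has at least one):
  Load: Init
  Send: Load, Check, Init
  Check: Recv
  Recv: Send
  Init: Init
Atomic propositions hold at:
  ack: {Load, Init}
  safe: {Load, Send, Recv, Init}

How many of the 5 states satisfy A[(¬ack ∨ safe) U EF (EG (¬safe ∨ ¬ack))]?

Sat(¬ack) = {Send, Check, Recv}
Sat(¬ack ∨ safe) = {Load, Send, Check, Recv, Init}
Sat(¬safe) = {Check}
Sat(¬safe ∨ ¬ack) = {Send, Check, Recv}
EG (¬safe ∨ ¬ack): greatest fixpoint, start Z0 = {Send, Check, Recv}, keep only states in Sat with some successor in Z. Already a fixed point.
Sat(EG (¬safe ∨ ¬ack)) = {Send, Check, Recv}
EF (EG (¬safe ∨ ¬ack)): least fixpoint, start Z0 = {Send, Check, Recv}, add states with some successor in Z. Already a fixed point.
Sat(EF (EG (¬safe ∨ ¬ack))) = {Send, Check, Recv}
A[(¬ack ∨ safe) U EF (EG (¬safe ∨ ¬ack))]: least fixpoint, start Z0 = Sat(EF (EG (¬safe ∨ ¬ack))) = {Send, Check, Recv}, add states in Sat(¬ack ∨ safe) with every successor in Z. Already a fixed point.
Sat(A[(¬ack ∨ safe) U EF (EG (¬safe ∨ ¬ack))]) = {Send, Check, Recv}
|Sat(A[(¬ack ∨ safe) U EF (EG (¬safe ∨ ¬ack))])| = |{Send, Check, Recv}| = 3.

3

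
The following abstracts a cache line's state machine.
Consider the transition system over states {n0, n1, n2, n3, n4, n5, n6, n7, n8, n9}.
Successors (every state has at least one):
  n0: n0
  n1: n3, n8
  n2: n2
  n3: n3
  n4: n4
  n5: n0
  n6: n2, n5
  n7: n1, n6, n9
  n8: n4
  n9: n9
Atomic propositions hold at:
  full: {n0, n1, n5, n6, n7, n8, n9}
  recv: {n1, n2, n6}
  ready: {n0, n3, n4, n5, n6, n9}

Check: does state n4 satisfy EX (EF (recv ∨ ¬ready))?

Sat(¬ready) = {n1, n2, n7, n8}
Sat(recv ∨ ¬ready) = {n1, n2, n6, n7, n8}
EF (recv ∨ ¬ready): least fixpoint, start Z0 = {n1, n2, n6, n7, n8}, add states with some successor in Z. Already a fixed point.
Sat(EF (recv ∨ ¬ready)) = {n1, n2, n6, n7, n8}
Sat(EX (EF (recv ∨ ¬ready))) = {s : some successor in {n1, n2, n6, n7, n8}} = {n1, n2, n6, n7}
n4 ∉ Sat(EX (EF (recv ∨ ¬ready))) = {n1, n2, n6, n7}, so the formula does not hold at n4.

No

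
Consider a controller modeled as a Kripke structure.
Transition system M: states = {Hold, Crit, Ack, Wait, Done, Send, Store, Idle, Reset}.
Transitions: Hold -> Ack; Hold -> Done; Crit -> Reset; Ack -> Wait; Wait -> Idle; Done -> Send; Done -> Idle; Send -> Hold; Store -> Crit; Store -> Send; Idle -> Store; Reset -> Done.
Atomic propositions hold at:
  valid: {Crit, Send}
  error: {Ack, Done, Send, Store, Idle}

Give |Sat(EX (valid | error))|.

Sat(valid | error) = {Crit, Ack, Done, Send, Store, Idle}
Sat(EX (valid | error)) = {s : some successor in {Crit, Ack, Done, Send, Store, Idle}} = {Hold, Wait, Done, Store, Idle, Reset}
|Sat(EX (valid | error))| = |{Hold, Wait, Done, Store, Idle, Reset}| = 6.

6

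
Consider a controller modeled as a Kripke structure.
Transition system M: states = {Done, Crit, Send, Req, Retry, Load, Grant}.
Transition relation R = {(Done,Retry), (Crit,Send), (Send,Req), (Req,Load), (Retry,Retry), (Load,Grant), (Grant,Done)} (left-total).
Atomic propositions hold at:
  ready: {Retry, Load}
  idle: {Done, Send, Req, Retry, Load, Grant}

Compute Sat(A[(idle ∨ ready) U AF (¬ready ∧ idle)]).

Sat(idle ∨ ready) = {Done, Send, Req, Retry, Load, Grant}
Sat(¬ready) = {Done, Crit, Send, Req, Grant}
Sat(¬ready ∧ idle) = {Done, Send, Req, Grant}
AF (¬ready ∧ idle): least fixpoint, start Z0 = {Done, Send, Req, Grant}, add states with every successor in Z. Z1 = {Done, Crit, Send, Req, Load, Grant}; fixed.
Sat(AF (¬ready ∧ idle)) = {Done, Crit, Send, Req, Load, Grant}
A[(idle ∨ ready) U AF (¬ready ∧ idle)]: least fixpoint, start Z0 = Sat(AF (¬ready ∧ idle)) = {Done, Crit, Send, Req, Load, Grant}, add states in Sat(idle ∨ ready) with every successor in Z. Already a fixed point.
Sat(A[(idle ∨ ready) U AF (¬ready ∧ idle)]) = {Done, Crit, Send, Req, Load, Grant}

{Done, Crit, Send, Req, Load, Grant}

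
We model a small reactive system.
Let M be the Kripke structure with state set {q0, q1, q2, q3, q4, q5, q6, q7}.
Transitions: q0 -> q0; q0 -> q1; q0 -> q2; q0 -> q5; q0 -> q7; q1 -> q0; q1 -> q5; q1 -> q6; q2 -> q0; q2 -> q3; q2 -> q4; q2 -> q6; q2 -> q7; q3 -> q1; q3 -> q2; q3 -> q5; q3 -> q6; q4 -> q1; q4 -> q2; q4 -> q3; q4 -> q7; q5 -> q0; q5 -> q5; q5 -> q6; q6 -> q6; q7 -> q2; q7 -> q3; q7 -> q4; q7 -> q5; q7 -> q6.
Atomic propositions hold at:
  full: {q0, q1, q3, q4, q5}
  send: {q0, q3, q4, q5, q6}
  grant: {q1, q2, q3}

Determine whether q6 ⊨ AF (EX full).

Sat(EX full) = {s : some successor in {q0, q1, q3, q4, q5}} = {q0, q1, q2, q3, q4, q5, q7}
AF (EX full): least fixpoint, start Z0 = {q0, q1, q2, q3, q4, q5, q7}, add states with every successor in Z. Already a fixed point.
Sat(AF (EX full)) = {q0, q1, q2, q3, q4, q5, q7}
q6 ∉ Sat(AF (EX full)) = {q0, q1, q2, q3, q4, q5, q7}, so the formula does not hold at q6.

No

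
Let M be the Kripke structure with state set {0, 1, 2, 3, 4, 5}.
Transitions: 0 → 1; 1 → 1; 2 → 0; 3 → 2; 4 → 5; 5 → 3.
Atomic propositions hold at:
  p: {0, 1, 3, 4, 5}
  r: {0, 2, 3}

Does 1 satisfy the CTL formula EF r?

EF r: least fixpoint, start Z0 = {0, 2, 3}, add states with some successor in Z. Z1 = {0, 2, 3, 5}; Z2 = {0, 2, 3, 4, 5}; fixed.
Sat(EF r) = {0, 2, 3, 4, 5}
1 ∉ Sat(EF r) = {0, 2, 3, 4, 5}, so the formula does not hold at 1.

No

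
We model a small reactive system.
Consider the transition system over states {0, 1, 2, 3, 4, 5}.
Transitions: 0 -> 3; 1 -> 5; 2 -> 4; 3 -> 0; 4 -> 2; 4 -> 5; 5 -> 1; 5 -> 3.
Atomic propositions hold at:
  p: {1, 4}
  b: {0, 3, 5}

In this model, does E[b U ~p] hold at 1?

No

Sat(~p) = {0, 2, 3, 5}
E[b U ~p]: least fixpoint, start Z0 = Sat(~p) = {0, 2, 3, 5}, add states in Sat(b) with some successor in Z. Already a fixed point.
Sat(E[b U ~p]) = {0, 2, 3, 5}
1 ∉ Sat(E[b U ~p]) = {0, 2, 3, 5}, so the formula does not hold at 1.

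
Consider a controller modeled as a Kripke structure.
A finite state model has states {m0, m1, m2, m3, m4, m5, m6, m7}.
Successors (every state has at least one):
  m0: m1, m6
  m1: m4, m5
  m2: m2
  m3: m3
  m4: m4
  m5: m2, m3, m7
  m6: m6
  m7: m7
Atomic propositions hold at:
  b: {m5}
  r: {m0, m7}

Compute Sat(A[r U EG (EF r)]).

EF r: least fixpoint, start Z0 = {m0, m7}, add states with some successor in Z. Z1 = {m0, m5, m7}; Z2 = {m0, m1, m5, m7}; fixed.
Sat(EF r) = {m0, m1, m5, m7}
EG (EF r): greatest fixpoint, start Z0 = {m0, m1, m5, m7}, keep only states in Sat with some successor in Z. Already a fixed point.
Sat(EG (EF r)) = {m0, m1, m5, m7}
A[r U EG (EF r)]: least fixpoint, start Z0 = Sat(EG (EF r)) = {m0, m1, m5, m7}, add states in Sat(r) with every successor in Z. Already a fixed point.
Sat(A[r U EG (EF r)]) = {m0, m1, m5, m7}

{m0, m1, m5, m7}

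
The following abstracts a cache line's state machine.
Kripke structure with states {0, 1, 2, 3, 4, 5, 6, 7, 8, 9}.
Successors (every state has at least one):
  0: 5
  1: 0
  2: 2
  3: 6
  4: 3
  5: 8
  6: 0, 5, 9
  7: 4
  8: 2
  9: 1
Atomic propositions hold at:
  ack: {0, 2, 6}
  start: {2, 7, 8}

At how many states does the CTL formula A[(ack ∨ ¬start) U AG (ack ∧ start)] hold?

Sat(¬start) = {0, 1, 3, 4, 5, 6, 9}
Sat(ack ∨ ¬start) = {0, 1, 2, 3, 4, 5, 6, 9}
Sat(ack ∧ start) = {2}
AG (ack ∧ start): greatest fixpoint, start Z0 = {2}, keep only states in Sat with every successor in Z. Already a fixed point.
Sat(AG (ack ∧ start)) = {2}
A[(ack ∨ ¬start) U AG (ack ∧ start)]: least fixpoint, start Z0 = Sat(AG (ack ∧ start)) = {2}, add states in Sat(ack ∨ ¬start) with every successor in Z. Already a fixed point.
Sat(A[(ack ∨ ¬start) U AG (ack ∧ start)]) = {2}
|Sat(A[(ack ∨ ¬start) U AG (ack ∧ start)])| = |{2}| = 1.

1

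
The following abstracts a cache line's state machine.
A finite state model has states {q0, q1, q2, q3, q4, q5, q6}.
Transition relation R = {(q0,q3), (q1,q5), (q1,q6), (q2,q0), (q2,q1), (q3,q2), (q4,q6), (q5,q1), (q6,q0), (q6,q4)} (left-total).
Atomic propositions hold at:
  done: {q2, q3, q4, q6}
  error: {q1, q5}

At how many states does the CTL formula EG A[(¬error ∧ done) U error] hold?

2

Sat(¬error) = {q0, q2, q3, q4, q6}
Sat(¬error ∧ done) = {q2, q3, q4, q6}
A[(¬error ∧ done) U error]: least fixpoint, start Z0 = Sat(error) = {q1, q5}, add states in Sat(¬error ∧ done) with every successor in Z. Already a fixed point.
Sat(A[(¬error ∧ done) U error]) = {q1, q5}
EG A[(¬error ∧ done) U error]: greatest fixpoint, start Z0 = {q1, q5}, keep only states in Sat with some successor in Z. Already a fixed point.
Sat(EG A[(¬error ∧ done) U error]) = {q1, q5}
|Sat(EG A[(¬error ∧ done) U error])| = |{q1, q5}| = 2.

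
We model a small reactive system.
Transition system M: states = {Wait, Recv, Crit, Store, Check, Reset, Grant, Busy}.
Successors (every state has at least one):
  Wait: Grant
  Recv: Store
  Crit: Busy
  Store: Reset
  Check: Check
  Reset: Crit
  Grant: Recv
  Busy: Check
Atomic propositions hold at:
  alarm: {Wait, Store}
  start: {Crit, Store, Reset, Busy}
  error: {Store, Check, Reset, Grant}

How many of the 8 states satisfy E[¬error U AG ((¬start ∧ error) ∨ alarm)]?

3

Sat(¬error) = {Wait, Recv, Crit, Busy}
Sat(¬start) = {Wait, Recv, Check, Grant}
Sat(¬start ∧ error) = {Check, Grant}
Sat((¬start ∧ error) ∨ alarm) = {Wait, Store, Check, Grant}
AG ((¬start ∧ error) ∨ alarm): greatest fixpoint, start Z0 = {Wait, Store, Check, Grant}, keep only states in Sat with every successor in Z. Z1 = {Wait, Check}; Z2 = {Check}; fixed.
Sat(AG ((¬start ∧ error) ∨ alarm)) = {Check}
E[¬error U AG ((¬start ∧ error) ∨ alarm)]: least fixpoint, start Z0 = Sat(AG ((¬start ∧ error) ∨ alarm)) = {Check}, add states in Sat(¬error) with some successor in Z. Z1 = {Check, Busy}; Z2 = {Crit, Check, Busy}; fixed.
Sat(E[¬error U AG ((¬start ∧ error) ∨ alarm)]) = {Crit, Check, Busy}
|Sat(E[¬error U AG ((¬start ∧ error) ∨ alarm)])| = |{Crit, Check, Busy}| = 3.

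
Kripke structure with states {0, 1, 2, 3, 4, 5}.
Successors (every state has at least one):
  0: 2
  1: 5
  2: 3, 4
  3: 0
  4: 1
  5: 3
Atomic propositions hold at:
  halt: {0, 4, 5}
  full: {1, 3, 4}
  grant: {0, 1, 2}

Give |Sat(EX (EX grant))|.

3

Sat(EX grant) = {s : some successor in {0, 1, 2}} = {0, 3, 4}
Sat(EX (EX grant)) = {s : some successor in {0, 3, 4}} = {2, 3, 5}
|Sat(EX (EX grant))| = |{2, 3, 5}| = 3.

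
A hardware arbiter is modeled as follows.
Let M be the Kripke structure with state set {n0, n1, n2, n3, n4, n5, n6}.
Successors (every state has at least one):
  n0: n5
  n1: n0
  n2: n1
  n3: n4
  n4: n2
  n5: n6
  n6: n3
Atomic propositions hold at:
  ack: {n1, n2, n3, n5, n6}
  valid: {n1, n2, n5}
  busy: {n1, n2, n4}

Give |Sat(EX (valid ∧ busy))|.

2

Sat(valid ∧ busy) = {n1, n2}
Sat(EX (valid ∧ busy)) = {s : some successor in {n1, n2}} = {n2, n4}
|Sat(EX (valid ∧ busy))| = |{n2, n4}| = 2.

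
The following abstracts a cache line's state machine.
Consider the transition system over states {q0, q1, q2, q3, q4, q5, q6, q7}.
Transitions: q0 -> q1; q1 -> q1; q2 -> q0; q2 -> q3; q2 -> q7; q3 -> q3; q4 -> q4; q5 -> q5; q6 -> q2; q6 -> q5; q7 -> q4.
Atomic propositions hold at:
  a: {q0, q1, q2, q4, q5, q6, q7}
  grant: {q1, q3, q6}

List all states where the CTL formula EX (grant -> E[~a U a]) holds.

Sat(~a) = {q3}
E[~a U a]: least fixpoint, start Z0 = Sat(a) = {q0, q1, q2, q4, q5, q6, q7}, add states in Sat(~a) with some successor in Z. Already a fixed point.
Sat(E[~a U a]) = {q0, q1, q2, q4, q5, q6, q7}
Sat(grant -> E[~a U a]) = {q0, q1, q2, q4, q5, q6, q7}
Sat(EX (grant -> E[~a U a])) = {s : some successor in {q0, q1, q2, q4, q5, q6, q7}} = {q0, q1, q2, q4, q5, q6, q7}

{q0, q1, q2, q4, q5, q6, q7}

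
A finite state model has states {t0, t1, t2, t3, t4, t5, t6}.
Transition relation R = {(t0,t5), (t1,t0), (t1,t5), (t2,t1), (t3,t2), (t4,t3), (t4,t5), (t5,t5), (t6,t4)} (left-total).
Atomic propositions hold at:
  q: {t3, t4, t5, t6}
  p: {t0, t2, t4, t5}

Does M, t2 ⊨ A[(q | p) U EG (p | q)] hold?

Sat(q | p) = {t0, t2, t3, t4, t5, t6}
Sat(p | q) = {t0, t2, t3, t4, t5, t6}
EG (p | q): greatest fixpoint, start Z0 = {t0, t2, t3, t4, t5, t6}, keep only states in Sat with some successor in Z. Z1 = {t0, t3, t4, t5, t6}; Z2 = {t0, t4, t5, t6}; fixed.
Sat(EG (p | q)) = {t0, t4, t5, t6}
A[(q | p) U EG (p | q)]: least fixpoint, start Z0 = Sat(EG (p | q)) = {t0, t4, t5, t6}, add states in Sat(q | p) with every successor in Z. Already a fixed point.
Sat(A[(q | p) U EG (p | q)]) = {t0, t4, t5, t6}
t2 ∉ Sat(A[(q | p) U EG (p | q)]) = {t0, t4, t5, t6}, so the formula does not hold at t2.

No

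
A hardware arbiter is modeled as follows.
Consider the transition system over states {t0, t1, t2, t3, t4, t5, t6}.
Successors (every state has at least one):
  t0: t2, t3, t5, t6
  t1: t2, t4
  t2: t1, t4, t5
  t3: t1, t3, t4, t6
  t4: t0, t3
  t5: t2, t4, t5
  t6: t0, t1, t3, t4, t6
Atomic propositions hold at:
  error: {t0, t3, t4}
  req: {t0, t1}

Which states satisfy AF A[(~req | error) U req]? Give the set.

Sat(~req) = {t2, t3, t4, t5, t6}
Sat(~req | error) = {t0, t2, t3, t4, t5, t6}
A[(~req | error) U req]: least fixpoint, start Z0 = Sat(req) = {t0, t1}, add states in Sat(~req | error) with every successor in Z. Already a fixed point.
Sat(A[(~req | error) U req]) = {t0, t1}
AF A[(~req | error) U req]: least fixpoint, start Z0 = {t0, t1}, add states with every successor in Z. Already a fixed point.
Sat(AF A[(~req | error) U req]) = {t0, t1}

{t0, t1}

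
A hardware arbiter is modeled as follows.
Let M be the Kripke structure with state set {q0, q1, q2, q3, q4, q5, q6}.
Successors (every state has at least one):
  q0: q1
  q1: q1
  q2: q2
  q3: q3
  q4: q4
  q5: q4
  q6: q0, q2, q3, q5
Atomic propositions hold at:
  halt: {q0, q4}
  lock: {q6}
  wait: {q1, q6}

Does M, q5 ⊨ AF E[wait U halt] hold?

Yes

E[wait U halt]: least fixpoint, start Z0 = Sat(halt) = {q0, q4}, add states in Sat(wait) with some successor in Z. Z1 = {q0, q4, q6}; fixed.
Sat(E[wait U halt]) = {q0, q4, q6}
AF E[wait U halt]: least fixpoint, start Z0 = {q0, q4, q6}, add states with every successor in Z. Z1 = {q0, q4, q5, q6}; fixed.
Sat(AF E[wait U halt]) = {q0, q4, q5, q6}
q5 ∈ Sat(AF E[wait U halt]) = {q0, q4, q5, q6}, so the formula holds at q5.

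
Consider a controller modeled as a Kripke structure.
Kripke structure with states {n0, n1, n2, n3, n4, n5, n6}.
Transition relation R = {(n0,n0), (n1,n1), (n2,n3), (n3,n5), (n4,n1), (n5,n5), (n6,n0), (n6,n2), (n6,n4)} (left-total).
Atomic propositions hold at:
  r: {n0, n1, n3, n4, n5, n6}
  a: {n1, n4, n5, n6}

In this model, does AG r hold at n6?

No

AG r: greatest fixpoint, start Z0 = {n0, n1, n3, n4, n5, n6}, keep only states in Sat with every successor in Z. Z1 = {n0, n1, n3, n4, n5}; fixed.
Sat(AG r) = {n0, n1, n3, n4, n5}
n6 ∉ Sat(AG r) = {n0, n1, n3, n4, n5}, so the formula does not hold at n6.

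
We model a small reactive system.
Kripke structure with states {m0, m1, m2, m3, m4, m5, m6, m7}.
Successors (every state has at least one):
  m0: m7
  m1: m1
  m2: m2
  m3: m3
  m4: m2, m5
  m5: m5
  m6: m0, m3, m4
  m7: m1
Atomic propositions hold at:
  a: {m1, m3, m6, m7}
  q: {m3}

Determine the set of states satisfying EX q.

Sat(EX q) = {s : some successor in {m3}} = {m3, m6}

{m3, m6}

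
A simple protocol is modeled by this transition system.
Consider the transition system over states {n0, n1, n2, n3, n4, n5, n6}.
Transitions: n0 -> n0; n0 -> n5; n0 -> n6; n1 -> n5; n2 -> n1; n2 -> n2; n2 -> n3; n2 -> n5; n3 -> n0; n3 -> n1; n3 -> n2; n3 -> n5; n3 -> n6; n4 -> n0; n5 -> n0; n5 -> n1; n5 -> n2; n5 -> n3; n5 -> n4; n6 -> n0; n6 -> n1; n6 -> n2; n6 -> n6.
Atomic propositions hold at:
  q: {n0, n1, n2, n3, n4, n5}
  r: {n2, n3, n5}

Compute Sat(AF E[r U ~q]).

{n1, n2, n3, n5, n6}

Sat(~q) = {n6}
E[r U ~q]: least fixpoint, start Z0 = Sat(~q) = {n6}, add states in Sat(r) with some successor in Z. Z1 = {n3, n6}; Z2 = {n2, n3, n5, n6}; fixed.
Sat(E[r U ~q]) = {n2, n3, n5, n6}
AF E[r U ~q]: least fixpoint, start Z0 = {n2, n3, n5, n6}, add states with every successor in Z. Z1 = {n1, n2, n3, n5, n6}; fixed.
Sat(AF E[r U ~q]) = {n1, n2, n3, n5, n6}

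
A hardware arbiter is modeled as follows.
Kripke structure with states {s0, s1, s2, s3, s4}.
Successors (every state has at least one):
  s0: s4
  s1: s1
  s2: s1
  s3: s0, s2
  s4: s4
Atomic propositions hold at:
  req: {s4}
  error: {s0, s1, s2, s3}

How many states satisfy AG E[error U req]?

E[error U req]: least fixpoint, start Z0 = Sat(req) = {s4}, add states in Sat(error) with some successor in Z. Z1 = {s0, s4}; Z2 = {s0, s3, s4}; fixed.
Sat(E[error U req]) = {s0, s3, s4}
AG E[error U req]: greatest fixpoint, start Z0 = {s0, s3, s4}, keep only states in Sat with every successor in Z. Z1 = {s0, s4}; fixed.
Sat(AG E[error U req]) = {s0, s4}
|Sat(AG E[error U req])| = |{s0, s4}| = 2.

2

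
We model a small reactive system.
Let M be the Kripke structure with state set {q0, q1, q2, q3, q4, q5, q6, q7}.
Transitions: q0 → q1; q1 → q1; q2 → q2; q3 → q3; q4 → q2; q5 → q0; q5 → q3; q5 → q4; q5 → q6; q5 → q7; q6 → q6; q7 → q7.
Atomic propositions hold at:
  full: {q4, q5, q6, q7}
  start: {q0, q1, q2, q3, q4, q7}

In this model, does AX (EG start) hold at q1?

EG start: greatest fixpoint, start Z0 = {q0, q1, q2, q3, q4, q7}, keep only states in Sat with some successor in Z. Already a fixed point.
Sat(EG start) = {q0, q1, q2, q3, q4, q7}
Sat(AX (EG start)) = {s : every successor in {q0, q1, q2, q3, q4, q7}} = {q0, q1, q2, q3, q4, q7}
q1 ∈ Sat(AX (EG start)) = {q0, q1, q2, q3, q4, q7}, so the formula holds at q1.

Yes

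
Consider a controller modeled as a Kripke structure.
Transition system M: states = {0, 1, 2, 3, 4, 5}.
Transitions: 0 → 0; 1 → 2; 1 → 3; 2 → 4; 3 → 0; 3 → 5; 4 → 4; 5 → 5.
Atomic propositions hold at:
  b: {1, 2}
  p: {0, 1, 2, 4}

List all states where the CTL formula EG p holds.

EG p: greatest fixpoint, start Z0 = {0, 1, 2, 4}, keep only states in Sat with some successor in Z. Already a fixed point.
Sat(EG p) = {0, 1, 2, 4}

{0, 1, 2, 4}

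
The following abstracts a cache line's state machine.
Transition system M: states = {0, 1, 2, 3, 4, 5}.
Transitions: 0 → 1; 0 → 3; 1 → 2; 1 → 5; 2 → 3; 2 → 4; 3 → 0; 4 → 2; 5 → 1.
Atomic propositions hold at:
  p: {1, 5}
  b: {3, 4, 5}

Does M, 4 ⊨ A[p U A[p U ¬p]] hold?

Sat(¬p) = {0, 2, 3, 4}
A[p U ¬p]: least fixpoint, start Z0 = Sat(¬p) = {0, 2, 3, 4}, add states in Sat(p) with every successor in Z. Already a fixed point.
Sat(A[p U ¬p]) = {0, 2, 3, 4}
A[p U A[p U ¬p]]: least fixpoint, start Z0 = Sat(A[p U ¬p]) = {0, 2, 3, 4}, add states in Sat(p) with every successor in Z. Already a fixed point.
Sat(A[p U A[p U ¬p]]) = {0, 2, 3, 4}
4 ∈ Sat(A[p U A[p U ¬p]]) = {0, 2, 3, 4}, so the formula holds at 4.

Yes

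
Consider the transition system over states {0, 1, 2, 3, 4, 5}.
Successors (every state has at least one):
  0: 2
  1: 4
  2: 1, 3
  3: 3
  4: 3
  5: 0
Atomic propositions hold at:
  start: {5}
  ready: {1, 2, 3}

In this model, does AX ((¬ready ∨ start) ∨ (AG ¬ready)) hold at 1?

Sat(¬ready) = {0, 4, 5}
Sat(¬ready ∨ start) = {0, 4, 5}
AG ¬ready: greatest fixpoint, start Z0 = {0, 4, 5}, keep only states in Sat with every successor in Z. Z1 = {5}; Z2 = ∅; fixed.
Sat(AG ¬ready) = ∅
Sat((¬ready ∨ start) ∨ (AG ¬ready)) = {0, 4, 5}
Sat(AX ((¬ready ∨ start) ∨ (AG ¬ready))) = {s : every successor in {0, 4, 5}} = {1, 5}
1 ∈ Sat(AX ((¬ready ∨ start) ∨ (AG ¬ready))) = {1, 5}, so the formula holds at 1.

Yes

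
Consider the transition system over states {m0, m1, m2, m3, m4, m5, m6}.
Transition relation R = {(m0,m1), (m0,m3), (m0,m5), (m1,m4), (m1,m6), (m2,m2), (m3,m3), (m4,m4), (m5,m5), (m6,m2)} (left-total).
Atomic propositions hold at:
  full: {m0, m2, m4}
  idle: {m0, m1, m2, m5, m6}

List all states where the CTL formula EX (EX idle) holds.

{m0, m1, m2, m5, m6}

Sat(EX idle) = {s : some successor in {m0, m1, m2, m5, m6}} = {m0, m1, m2, m5, m6}
Sat(EX (EX idle)) = {s : some successor in {m0, m1, m2, m5, m6}} = {m0, m1, m2, m5, m6}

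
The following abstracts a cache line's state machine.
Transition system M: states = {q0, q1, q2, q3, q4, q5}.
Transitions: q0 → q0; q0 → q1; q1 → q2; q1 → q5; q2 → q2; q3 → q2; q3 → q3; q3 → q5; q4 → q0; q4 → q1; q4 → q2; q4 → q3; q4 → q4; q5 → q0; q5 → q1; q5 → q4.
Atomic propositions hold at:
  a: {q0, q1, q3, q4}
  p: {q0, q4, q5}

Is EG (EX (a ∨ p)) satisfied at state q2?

No

Sat(a ∨ p) = {q0, q1, q3, q4, q5}
Sat(EX (a ∨ p)) = {s : some successor in {q0, q1, q3, q4, q5}} = {q0, q1, q3, q4, q5}
EG (EX (a ∨ p)): greatest fixpoint, start Z0 = {q0, q1, q3, q4, q5}, keep only states in Sat with some successor in Z. Already a fixed point.
Sat(EG (EX (a ∨ p))) = {q0, q1, q3, q4, q5}
q2 ∉ Sat(EG (EX (a ∨ p))) = {q0, q1, q3, q4, q5}, so the formula does not hold at q2.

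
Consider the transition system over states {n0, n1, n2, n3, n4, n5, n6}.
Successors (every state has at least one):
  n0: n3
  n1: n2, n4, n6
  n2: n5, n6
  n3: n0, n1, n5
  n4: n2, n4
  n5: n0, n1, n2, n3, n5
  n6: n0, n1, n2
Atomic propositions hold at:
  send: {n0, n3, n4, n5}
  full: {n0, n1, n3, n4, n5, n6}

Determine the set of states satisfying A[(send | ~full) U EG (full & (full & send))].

Sat(~full) = {n2}
Sat(send | ~full) = {n0, n2, n3, n4, n5}
Sat(full & send) = {n0, n3, n4, n5}
Sat(full & (full & send)) = {n0, n3, n4, n5}
EG (full & (full & send)): greatest fixpoint, start Z0 = {n0, n3, n4, n5}, keep only states in Sat with some successor in Z. Already a fixed point.
Sat(EG (full & (full & send))) = {n0, n3, n4, n5}
A[(send | ~full) U EG (full & (full & send))]: least fixpoint, start Z0 = Sat(EG (full & (full & send))) = {n0, n3, n4, n5}, add states in Sat(send | ~full) with every successor in Z. Already a fixed point.
Sat(A[(send | ~full) U EG (full & (full & send))]) = {n0, n3, n4, n5}

{n0, n3, n4, n5}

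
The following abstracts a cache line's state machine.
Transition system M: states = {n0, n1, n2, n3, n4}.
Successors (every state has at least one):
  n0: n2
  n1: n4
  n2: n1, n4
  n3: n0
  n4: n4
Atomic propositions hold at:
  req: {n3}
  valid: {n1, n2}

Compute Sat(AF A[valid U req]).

{n3}

A[valid U req]: least fixpoint, start Z0 = Sat(req) = {n3}, add states in Sat(valid) with every successor in Z. Already a fixed point.
Sat(A[valid U req]) = {n3}
AF A[valid U req]: least fixpoint, start Z0 = {n3}, add states with every successor in Z. Already a fixed point.
Sat(AF A[valid U req]) = {n3}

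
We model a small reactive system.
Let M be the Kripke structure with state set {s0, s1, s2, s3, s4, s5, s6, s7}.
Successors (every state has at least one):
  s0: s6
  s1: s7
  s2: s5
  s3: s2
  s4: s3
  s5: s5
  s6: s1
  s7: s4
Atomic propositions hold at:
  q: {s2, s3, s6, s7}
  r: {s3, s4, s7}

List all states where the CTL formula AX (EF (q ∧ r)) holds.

Sat(q ∧ r) = {s3, s7}
EF (q ∧ r): least fixpoint, start Z0 = {s3, s7}, add states with some successor in Z. Z1 = {s1, s3, s4, s7}; Z2 = {s1, s3, s4, s6, s7}; Z3 = {s0, s1, s3, s4, s6, s7}; fixed.
Sat(EF (q ∧ r)) = {s0, s1, s3, s4, s6, s7}
Sat(AX (EF (q ∧ r))) = {s : every successor in {s0, s1, s3, s4, s6, s7}} = {s0, s1, s4, s6, s7}

{s0, s1, s4, s6, s7}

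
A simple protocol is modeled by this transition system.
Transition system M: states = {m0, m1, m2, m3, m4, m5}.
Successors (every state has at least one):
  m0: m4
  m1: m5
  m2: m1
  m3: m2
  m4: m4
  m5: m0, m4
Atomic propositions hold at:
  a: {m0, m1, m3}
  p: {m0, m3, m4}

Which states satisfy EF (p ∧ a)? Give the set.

Sat(p ∧ a) = {m0, m3}
EF (p ∧ a): least fixpoint, start Z0 = {m0, m3}, add states with some successor in Z. Z1 = {m0, m3, m5}; Z2 = {m0, m1, m3, m5}; Z3 = {m0, m1, m2, m3, m5}; fixed.
Sat(EF (p ∧ a)) = {m0, m1, m2, m3, m5}

{m0, m1, m2, m3, m5}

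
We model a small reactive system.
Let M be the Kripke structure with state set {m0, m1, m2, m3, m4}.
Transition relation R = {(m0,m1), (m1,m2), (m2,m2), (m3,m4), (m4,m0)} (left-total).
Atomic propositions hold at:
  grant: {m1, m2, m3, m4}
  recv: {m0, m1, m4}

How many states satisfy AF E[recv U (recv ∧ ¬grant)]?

3

Sat(¬grant) = {m0}
Sat(recv ∧ ¬grant) = {m0}
E[recv U (recv ∧ ¬grant)]: least fixpoint, start Z0 = Sat((recv ∧ ¬grant)) = {m0}, add states in Sat(recv) with some successor in Z. Z1 = {m0, m4}; fixed.
Sat(E[recv U (recv ∧ ¬grant)]) = {m0, m4}
AF E[recv U (recv ∧ ¬grant)]: least fixpoint, start Z0 = {m0, m4}, add states with every successor in Z. Z1 = {m0, m3, m4}; fixed.
Sat(AF E[recv U (recv ∧ ¬grant)]) = {m0, m3, m4}
|Sat(AF E[recv U (recv ∧ ¬grant)])| = |{m0, m3, m4}| = 3.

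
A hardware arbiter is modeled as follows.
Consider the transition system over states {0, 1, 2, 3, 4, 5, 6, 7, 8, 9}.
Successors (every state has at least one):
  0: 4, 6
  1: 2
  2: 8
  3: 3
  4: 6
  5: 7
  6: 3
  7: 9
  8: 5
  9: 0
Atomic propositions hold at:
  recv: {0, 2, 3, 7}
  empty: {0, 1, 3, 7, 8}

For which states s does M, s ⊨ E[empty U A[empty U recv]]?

A[empty U recv]: least fixpoint, start Z0 = Sat(recv) = {0, 2, 3, 7}, add states in Sat(empty) with every successor in Z. Z1 = {0, 1, 2, 3, 7}; fixed.
Sat(A[empty U recv]) = {0, 1, 2, 3, 7}
E[empty U A[empty U recv]]: least fixpoint, start Z0 = Sat(A[empty U recv]) = {0, 1, 2, 3, 7}, add states in Sat(empty) with some successor in Z. Already a fixed point.
Sat(E[empty U A[empty U recv]]) = {0, 1, 2, 3, 7}

{0, 1, 2, 3, 7}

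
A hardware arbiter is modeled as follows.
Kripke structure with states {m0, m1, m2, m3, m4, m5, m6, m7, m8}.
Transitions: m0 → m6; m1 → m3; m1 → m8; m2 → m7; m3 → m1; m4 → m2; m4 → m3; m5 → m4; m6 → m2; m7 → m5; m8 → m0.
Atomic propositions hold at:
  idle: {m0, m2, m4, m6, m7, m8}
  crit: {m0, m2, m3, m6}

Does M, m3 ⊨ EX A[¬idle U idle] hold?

Sat(¬idle) = {m1, m3, m5}
A[¬idle U idle]: least fixpoint, start Z0 = Sat(idle) = {m0, m2, m4, m6, m7, m8}, add states in Sat(¬idle) with every successor in Z. Z1 = {m0, m2, m4, m5, m6, m7, m8}; fixed.
Sat(A[¬idle U idle]) = {m0, m2, m4, m5, m6, m7, m8}
Sat(EX A[¬idle U idle]) = {s : some successor in {m0, m2, m4, m5, m6, m7, m8}} = {m0, m1, m2, m4, m5, m6, m7, m8}
m3 ∉ Sat(EX A[¬idle U idle]) = {m0, m1, m2, m4, m5, m6, m7, m8}, so the formula does not hold at m3.

No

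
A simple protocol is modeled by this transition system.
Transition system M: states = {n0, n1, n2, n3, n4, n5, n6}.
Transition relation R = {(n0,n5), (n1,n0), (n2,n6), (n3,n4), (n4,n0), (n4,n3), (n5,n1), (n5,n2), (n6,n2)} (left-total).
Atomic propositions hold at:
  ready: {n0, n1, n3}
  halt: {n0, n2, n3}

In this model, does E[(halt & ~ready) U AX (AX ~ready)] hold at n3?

Sat(~ready) = {n2, n4, n5, n6}
Sat(halt & ~ready) = {n2}
Sat(AX ~ready) = {s : every successor in {n2, n4, n5, n6}} = {n0, n2, n3, n6}
Sat(AX (AX ~ready)) = {s : every successor in {n0, n2, n3, n6}} = {n1, n2, n4, n6}
E[(halt & ~ready) U AX (AX ~ready)]: least fixpoint, start Z0 = Sat(AX (AX ~ready)) = {n1, n2, n4, n6}, add states in Sat(halt & ~ready) with some successor in Z. Already a fixed point.
Sat(E[(halt & ~ready) U AX (AX ~ready)]) = {n1, n2, n4, n6}
n3 ∉ Sat(E[(halt & ~ready) U AX (AX ~ready)]) = {n1, n2, n4, n6}, so the formula does not hold at n3.

No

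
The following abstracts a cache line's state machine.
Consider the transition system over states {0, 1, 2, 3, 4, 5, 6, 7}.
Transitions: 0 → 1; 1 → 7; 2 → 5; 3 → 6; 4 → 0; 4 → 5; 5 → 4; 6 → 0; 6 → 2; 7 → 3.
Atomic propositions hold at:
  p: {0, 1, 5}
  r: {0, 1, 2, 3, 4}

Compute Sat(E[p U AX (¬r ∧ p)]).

Sat(¬r) = {5, 6, 7}
Sat(¬r ∧ p) = {5}
Sat(AX (¬r ∧ p)) = {s : every successor in {5}} = {2}
E[p U AX (¬r ∧ p)]: least fixpoint, start Z0 = Sat(AX (¬r ∧ p)) = {2}, add states in Sat(p) with some successor in Z. Already a fixed point.
Sat(E[p U AX (¬r ∧ p)]) = {2}

{2}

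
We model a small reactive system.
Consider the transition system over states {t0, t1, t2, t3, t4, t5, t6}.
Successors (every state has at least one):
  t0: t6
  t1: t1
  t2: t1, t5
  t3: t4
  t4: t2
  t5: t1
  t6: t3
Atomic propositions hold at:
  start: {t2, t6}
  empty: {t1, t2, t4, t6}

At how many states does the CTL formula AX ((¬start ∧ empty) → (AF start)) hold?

Sat(¬start) = {t0, t1, t3, t4, t5}
Sat(¬start ∧ empty) = {t1, t4}
AF start: least fixpoint, start Z0 = {t2, t6}, add states with every successor in Z. Z1 = {t0, t2, t4, t6}; Z2 = {t0, t2, t3, t4, t6}; fixed.
Sat(AF start) = {t0, t2, t3, t4, t6}
Sat((¬start ∧ empty) → (AF start)) = {t0, t2, t3, t4, t5, t6}
Sat(AX ((¬start ∧ empty) → (AF start))) = {s : every successor in {t0, t2, t3, t4, t5, t6}} = {t0, t3, t4, t6}
|Sat(AX ((¬start ∧ empty) → (AF start)))| = |{t0, t3, t4, t6}| = 4.

4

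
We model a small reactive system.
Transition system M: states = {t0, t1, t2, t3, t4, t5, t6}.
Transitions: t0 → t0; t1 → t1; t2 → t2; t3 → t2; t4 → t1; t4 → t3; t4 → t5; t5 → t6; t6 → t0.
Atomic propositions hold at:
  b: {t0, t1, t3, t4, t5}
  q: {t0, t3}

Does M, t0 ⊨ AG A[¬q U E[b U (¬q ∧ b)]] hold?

No

Sat(¬q) = {t1, t2, t4, t5, t6}
Sat(¬q ∧ b) = {t1, t4, t5}
E[b U (¬q ∧ b)]: least fixpoint, start Z0 = Sat((¬q ∧ b)) = {t1, t4, t5}, add states in Sat(b) with some successor in Z. Already a fixed point.
Sat(E[b U (¬q ∧ b)]) = {t1, t4, t5}
A[¬q U E[b U (¬q ∧ b)]]: least fixpoint, start Z0 = Sat(E[b U (¬q ∧ b)]) = {t1, t4, t5}, add states in Sat(¬q) with every successor in Z. Already a fixed point.
Sat(A[¬q U E[b U (¬q ∧ b)]]) = {t1, t4, t5}
AG A[¬q U E[b U (¬q ∧ b)]]: greatest fixpoint, start Z0 = {t1, t4, t5}, keep only states in Sat with every successor in Z. Z1 = {t1}; fixed.
Sat(AG A[¬q U E[b U (¬q ∧ b)]]) = {t1}
t0 ∉ Sat(AG A[¬q U E[b U (¬q ∧ b)]]) = {t1}, so the formula does not hold at t0.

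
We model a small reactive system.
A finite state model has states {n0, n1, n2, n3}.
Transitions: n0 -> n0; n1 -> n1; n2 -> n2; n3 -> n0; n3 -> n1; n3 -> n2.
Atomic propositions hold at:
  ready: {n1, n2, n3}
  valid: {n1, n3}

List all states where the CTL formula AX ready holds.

{n1, n2}

Sat(AX ready) = {s : every successor in {n1, n2, n3}} = {n1, n2}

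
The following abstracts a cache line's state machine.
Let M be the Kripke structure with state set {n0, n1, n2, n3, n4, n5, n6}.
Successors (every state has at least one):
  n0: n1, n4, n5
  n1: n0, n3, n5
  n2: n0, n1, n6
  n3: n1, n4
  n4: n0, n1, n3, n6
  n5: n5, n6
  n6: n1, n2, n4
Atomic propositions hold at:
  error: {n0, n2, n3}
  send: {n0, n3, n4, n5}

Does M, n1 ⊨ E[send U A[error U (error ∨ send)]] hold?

No

Sat(error ∨ send) = {n0, n2, n3, n4, n5}
A[error U (error ∨ send)]: least fixpoint, start Z0 = Sat((error ∨ send)) = {n0, n2, n3, n4, n5}, add states in Sat(error) with every successor in Z. Already a fixed point.
Sat(A[error U (error ∨ send)]) = {n0, n2, n3, n4, n5}
E[send U A[error U (error ∨ send)]]: least fixpoint, start Z0 = Sat(A[error U (error ∨ send)]) = {n0, n2, n3, n4, n5}, add states in Sat(send) with some successor in Z. Already a fixed point.
Sat(E[send U A[error U (error ∨ send)]]) = {n0, n2, n3, n4, n5}
n1 ∉ Sat(E[send U A[error U (error ∨ send)]]) = {n0, n2, n3, n4, n5}, so the formula does not hold at n1.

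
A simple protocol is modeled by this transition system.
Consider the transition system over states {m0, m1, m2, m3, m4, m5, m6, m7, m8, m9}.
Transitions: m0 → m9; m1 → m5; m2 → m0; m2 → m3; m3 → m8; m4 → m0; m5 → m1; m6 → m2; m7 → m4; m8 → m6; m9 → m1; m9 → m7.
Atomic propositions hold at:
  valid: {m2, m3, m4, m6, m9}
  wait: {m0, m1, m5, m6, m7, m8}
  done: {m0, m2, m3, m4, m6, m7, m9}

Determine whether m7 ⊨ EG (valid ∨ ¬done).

No

Sat(¬done) = {m1, m5, m8}
Sat(valid ∨ ¬done) = {m1, m2, m3, m4, m5, m6, m8, m9}
EG (valid ∨ ¬done): greatest fixpoint, start Z0 = {m1, m2, m3, m4, m5, m6, m8, m9}, keep only states in Sat with some successor in Z. Z1 = {m1, m2, m3, m5, m6, m8, m9}; fixed.
Sat(EG (valid ∨ ¬done)) = {m1, m2, m3, m5, m6, m8, m9}
m7 ∉ Sat(EG (valid ∨ ¬done)) = {m1, m2, m3, m5, m6, m8, m9}, so the formula does not hold at m7.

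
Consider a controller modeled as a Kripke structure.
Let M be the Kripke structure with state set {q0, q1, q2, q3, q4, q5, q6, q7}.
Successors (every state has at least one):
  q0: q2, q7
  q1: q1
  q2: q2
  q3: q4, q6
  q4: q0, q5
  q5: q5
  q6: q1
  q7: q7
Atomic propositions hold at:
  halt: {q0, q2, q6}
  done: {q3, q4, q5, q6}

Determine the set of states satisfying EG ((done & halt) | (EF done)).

{q3, q4, q5}

Sat(done & halt) = {q6}
EF done: least fixpoint, start Z0 = {q3, q4, q5, q6}, add states with some successor in Z. Already a fixed point.
Sat(EF done) = {q3, q4, q5, q6}
Sat((done & halt) | (EF done)) = {q3, q4, q5, q6}
EG ((done & halt) | (EF done)): greatest fixpoint, start Z0 = {q3, q4, q5, q6}, keep only states in Sat with some successor in Z. Z1 = {q3, q4, q5}; fixed.
Sat(EG ((done & halt) | (EF done))) = {q3, q4, q5}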